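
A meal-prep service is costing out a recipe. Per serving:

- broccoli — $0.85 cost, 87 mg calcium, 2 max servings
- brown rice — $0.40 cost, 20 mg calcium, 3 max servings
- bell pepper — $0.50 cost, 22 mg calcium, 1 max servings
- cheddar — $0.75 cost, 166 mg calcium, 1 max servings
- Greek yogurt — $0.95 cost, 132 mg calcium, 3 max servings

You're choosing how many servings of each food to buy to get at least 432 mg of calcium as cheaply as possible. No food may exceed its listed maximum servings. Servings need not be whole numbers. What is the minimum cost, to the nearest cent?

Cost per mg of calcium: cheddar $0.0045, Greek yogurt $0.0072, broccoli $0.0098, brown rice $0.0200, bell pepper $0.0227.
Take 1 serving of cheddar: +166.0 mg calcium for $0.75 (total $0.75, still need 266.0 mg).
Take 2.015 servings of Greek yogurt: +266.0 mg calcium for $1.91 (total $2.66, still need 0.0 mg).
Greedy by cheapest-per-mg is optimal for a single linear constraint, so the minimum cost is $2.66.

$2.66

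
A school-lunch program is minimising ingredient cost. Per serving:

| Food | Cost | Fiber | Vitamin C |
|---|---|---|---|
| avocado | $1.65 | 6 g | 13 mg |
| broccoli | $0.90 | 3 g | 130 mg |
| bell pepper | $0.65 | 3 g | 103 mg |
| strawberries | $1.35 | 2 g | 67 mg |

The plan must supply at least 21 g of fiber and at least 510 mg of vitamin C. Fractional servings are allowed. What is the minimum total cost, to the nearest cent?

$4.55

With two linear requirements the optimum uses one or two foods; enumerate the corners.
avocado only: max(21/6, 510/13) = 39.23 servings → $64.73.
broccoli only: max(21/3, 510/130) = 7 servings → $6.30.
bell pepper only: max(21/3, 510/103) = 7 servings → $4.55.
strawberries only: max(21/2, 510/67) = 10.5 servings → $14.18.
avocado + broccoli with both tight: 1.619 servings and 3.761 servings → $6.06.
avocado + bell pepper with both tight: 1.093 servings and 4.813 servings → $4.93.
avocado + strawberries with both tight: 1.029 servings and 7.412 servings → $11.70.
broccoli + bell pepper: the both-tight solution has a negative serving — not a feasible corner.
broccoli + strawberries: the both-tight solution has a negative serving — not a feasible corner.
bell pepper + strawberries: the both-tight solution has a negative serving — not a feasible corner.
Cheapest feasible corner: $4.55.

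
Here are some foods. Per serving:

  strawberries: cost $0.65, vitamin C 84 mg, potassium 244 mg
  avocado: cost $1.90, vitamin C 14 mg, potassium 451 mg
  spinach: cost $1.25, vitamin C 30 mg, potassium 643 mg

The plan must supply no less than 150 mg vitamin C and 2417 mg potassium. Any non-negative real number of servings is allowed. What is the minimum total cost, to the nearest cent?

$4.79

A basic optimal solution has at most two foods positive. Try each food alone and each pair with both targets met exactly.
strawberries only: max(150/84, 2417/244) = 9.906 servings → $6.44.
avocado only: max(150/14, 2417/451) = 10.71 servings → $20.36.
spinach only: max(150/30, 2417/643) = 5 servings → $6.25.
strawberries + avocado with both tight: 0.981 servings and 4.828 servings → $9.81.
strawberries + spinach with both tight: 0.5127 servings and 3.564 servings → $4.79.
avocado + spinach: the both-tight solution has a negative serving — not a feasible corner.
Cheapest feasible corner: $4.79.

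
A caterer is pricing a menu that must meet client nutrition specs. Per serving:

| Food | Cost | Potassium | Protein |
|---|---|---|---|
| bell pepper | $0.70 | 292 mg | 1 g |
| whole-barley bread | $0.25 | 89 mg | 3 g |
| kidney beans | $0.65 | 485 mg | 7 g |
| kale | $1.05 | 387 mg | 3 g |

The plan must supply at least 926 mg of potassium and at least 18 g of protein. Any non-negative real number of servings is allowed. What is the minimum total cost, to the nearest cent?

$1.59

Minimising a linear cost over {potassium ≥ 926, protein ≥ 18, servings ≥ 0} — the optimum is at a vertex, using one or two foods.
bell pepper only: max(926/292, 18/1) = 18 servings → $12.60.
whole-barley bread only: max(926/89, 18/3) = 10.4 servings → $2.60.
kidney beans only: max(926/485, 18/7) = 2.571 servings → $1.67.
kale only: max(926/387, 18/3) = 6 servings → $6.30.
bell pepper + whole-barley bread with both tight: 1.494 servings and 5.502 servings → $2.42.
bell pepper + kidney beans with both targets exact would need a negative amount; discard.
bell pepper + kale with both targets exact would need a negative amount; discard.
whole-barley bread + kidney beans with both tight: 2.702 servings and 1.413 servings → $1.59.
whole-barley bread + kale with both tight: 4.685 servings and 1.315 servings → $2.55.
kidney beans + kale: the both-tight solution has a negative serving — not a feasible corner.
Cheapest feasible corner: $1.59.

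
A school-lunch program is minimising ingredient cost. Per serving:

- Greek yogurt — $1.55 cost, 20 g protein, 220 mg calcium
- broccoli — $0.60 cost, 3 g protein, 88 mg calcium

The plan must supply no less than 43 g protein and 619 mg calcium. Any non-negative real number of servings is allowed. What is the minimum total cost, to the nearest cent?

$4.31

For a min-cost LP with two ≥-constraints, a basic feasible solution has at most two positive variables.
Greek yogurt only: max(43/20, 619/220) = 2.814 servings → $4.36.
broccoli only: max(43/3, 619/88) = 14.33 servings → $8.60.
Greek yogurt + broccoli with both tight: 1.752 servings and 2.655 servings → $4.31.
The minimum over all feasible corners is $4.31.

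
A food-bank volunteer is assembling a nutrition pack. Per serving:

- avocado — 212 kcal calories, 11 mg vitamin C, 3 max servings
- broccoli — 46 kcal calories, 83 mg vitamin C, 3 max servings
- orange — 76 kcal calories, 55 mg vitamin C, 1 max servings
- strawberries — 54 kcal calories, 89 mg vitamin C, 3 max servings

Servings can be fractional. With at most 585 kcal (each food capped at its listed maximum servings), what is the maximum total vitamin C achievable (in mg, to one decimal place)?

581.8 mg

Vitamin C per kcal: broccoli 1.804, strawberries 1.648, orange 0.7237, avocado 0.05189.
Take 3 servings of broccoli: uses 138 kcal, +249.0 mg vitamin C (running total 249.0 mg).
Take 3 servings of strawberries: uses 162 kcal, +267.0 mg vitamin C (running total 516.0 mg).
Take 1 serving of orange: uses 76 kcal, +55.0 mg vitamin C (running total 571.0 mg).
Take 0.9858 servings of avocado: uses 209 kcal, +10.8 mg vitamin C (running total 581.8 mg).
Greedy by best ratio exhausts the calories allowance optimally: 581.8 mg.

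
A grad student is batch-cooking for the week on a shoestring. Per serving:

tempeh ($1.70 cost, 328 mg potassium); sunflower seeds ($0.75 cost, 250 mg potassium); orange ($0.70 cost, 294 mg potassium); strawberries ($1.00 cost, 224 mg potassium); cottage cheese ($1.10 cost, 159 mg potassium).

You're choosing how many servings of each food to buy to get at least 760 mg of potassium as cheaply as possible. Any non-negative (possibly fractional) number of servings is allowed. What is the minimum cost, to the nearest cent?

Cost per mg of potassium: orange $0.0024, sunflower seeds $0.0030, strawberries $0.0045, tempeh $0.0052, cottage cheese $0.0069.
With no serving limits, use only orange: 760 mg / 294 mg = 2.585 servings × $0.70 = $1.81.

$1.81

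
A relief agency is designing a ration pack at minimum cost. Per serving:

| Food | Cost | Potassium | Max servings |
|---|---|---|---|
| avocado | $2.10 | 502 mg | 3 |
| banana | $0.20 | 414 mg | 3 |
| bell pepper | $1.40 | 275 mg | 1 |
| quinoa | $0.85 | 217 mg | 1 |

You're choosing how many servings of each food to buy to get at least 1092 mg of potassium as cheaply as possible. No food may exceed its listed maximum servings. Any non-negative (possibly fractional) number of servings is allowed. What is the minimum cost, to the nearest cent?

$0.53

Cost per mg of potassium: banana $0.0005, quinoa $0.0039, avocado $0.0042, bell pepper $0.0051.
Take 2.638 servings of banana: +1092.0 mg potassium for $0.53 (total $0.53, still need 0.0 mg).
Filling from the cheapest source first is optimal under one linear minimum: $0.53.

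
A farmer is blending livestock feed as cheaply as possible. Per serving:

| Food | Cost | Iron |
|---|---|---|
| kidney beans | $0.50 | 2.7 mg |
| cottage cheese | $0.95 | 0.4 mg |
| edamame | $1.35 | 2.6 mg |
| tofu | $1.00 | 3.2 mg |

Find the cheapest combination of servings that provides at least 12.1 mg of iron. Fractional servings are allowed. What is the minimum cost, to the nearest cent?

$2.24

Cost per mg of iron: kidney beans $0.1852, tofu $0.3125, edamame $0.5192, cottage cheese $2.3750.
With no serving limits, use only kidney beans: 12.1 mg / 2.7 mg = 4.481 servings × $0.50 = $2.24.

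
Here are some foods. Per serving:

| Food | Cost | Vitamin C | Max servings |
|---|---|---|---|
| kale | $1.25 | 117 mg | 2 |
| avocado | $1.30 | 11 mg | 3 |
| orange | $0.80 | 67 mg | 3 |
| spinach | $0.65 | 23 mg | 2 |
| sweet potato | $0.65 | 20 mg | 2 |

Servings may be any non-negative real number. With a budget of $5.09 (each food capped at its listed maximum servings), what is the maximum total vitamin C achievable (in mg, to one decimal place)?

Vitamin C per dollar: kale 93.6, orange 83.75, spinach 35.38, sweet potato 30.77, avocado 8.462.
Take 2 servings of kale: spends $2.50, +234.0 mg vitamin C (running total 234.0 mg).
Take 3 servings of orange: spends $2.40, +201.0 mg vitamin C (running total 435.0 mg).
Take 0.2923 servings of spinach: spends $0.19, +6.7 mg vitamin C (running total 441.7 mg).
Filling greedily by vitamin C-per-dollar is optimal for one linear limit, giving 441.7 mg.

441.7 mg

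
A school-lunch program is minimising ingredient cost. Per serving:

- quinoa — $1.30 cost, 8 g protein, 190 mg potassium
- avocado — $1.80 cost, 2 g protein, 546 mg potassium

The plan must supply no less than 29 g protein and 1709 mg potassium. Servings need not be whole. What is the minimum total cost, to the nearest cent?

The cheapest plan sits at a corner of the feasible region — with two constraints it uses at most two foods.
quinoa only: max(29/8, 1709/190) = 8.995 servings → $11.69.
avocado only: max(29/2, 1709/546) = 14.5 servings → $26.10.
quinoa + avocado with both tight: 3.113 servings and 2.047 servings → $7.73.
So the least-cost plan costs $7.73.

$7.73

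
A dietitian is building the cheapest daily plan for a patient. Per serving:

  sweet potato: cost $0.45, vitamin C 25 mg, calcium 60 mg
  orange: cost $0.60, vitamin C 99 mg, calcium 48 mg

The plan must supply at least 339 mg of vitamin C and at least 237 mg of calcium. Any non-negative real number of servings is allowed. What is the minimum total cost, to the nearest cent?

$2.51

A basic optimal solution has at most two foods positive. Try each food alone and each pair with both targets met exactly.
sweet potato only: max(339/25, 237/60) = 13.56 servings → $6.10.
orange only: max(339/99, 237/48) = 4.938 servings → $2.96.
sweet potato + orange with both tight: 1.517 servings and 3.041 servings → $2.51.
Cheapest feasible corner: $2.51.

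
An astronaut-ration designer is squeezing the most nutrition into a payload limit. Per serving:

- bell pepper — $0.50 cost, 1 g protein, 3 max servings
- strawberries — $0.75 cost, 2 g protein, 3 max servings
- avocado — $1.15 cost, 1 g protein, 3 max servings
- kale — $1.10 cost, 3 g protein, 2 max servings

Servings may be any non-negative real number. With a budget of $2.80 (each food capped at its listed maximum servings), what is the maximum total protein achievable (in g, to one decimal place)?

7.6 g

Protein per dollar: kale 2.727, strawberries 2.667, bell pepper 2, avocado 0.8696.
Take 2 servings of kale: spends $2.20, +6.0 g protein (running total 6.0 g).
Take 0.8 servings of strawberries: spends $0.60, +1.6 g protein (running total 7.6 g).
Filling greedily by protein-per-dollar is optimal for one linear limit, giving 7.6 g.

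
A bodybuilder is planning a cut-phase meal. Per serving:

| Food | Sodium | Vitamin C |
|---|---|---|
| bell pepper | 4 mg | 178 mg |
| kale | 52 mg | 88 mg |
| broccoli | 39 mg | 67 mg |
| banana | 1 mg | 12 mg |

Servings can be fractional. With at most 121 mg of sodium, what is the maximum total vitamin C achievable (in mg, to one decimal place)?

Vitamin C per mg sodium: bell pepper 44.5, banana 12, broccoli 1.718, kale 1.692.
With no serving limits, spend the whole sodium allowance on bell pepper: 121 mg / 4 mg × 178 mg = 5384.5 mg.

5384.5 mg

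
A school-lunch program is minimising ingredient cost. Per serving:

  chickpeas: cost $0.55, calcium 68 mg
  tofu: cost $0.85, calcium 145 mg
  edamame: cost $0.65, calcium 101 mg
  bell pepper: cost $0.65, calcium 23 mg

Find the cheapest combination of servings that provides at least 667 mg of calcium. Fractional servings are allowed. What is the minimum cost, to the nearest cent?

$3.91

Cost per mg of calcium: tofu $0.0059, edamame $0.0064, chickpeas $0.0081, bell pepper $0.0283.
With no serving limits, use only tofu: 667 mg / 145 mg = 4.6 servings × $0.85 = $3.91.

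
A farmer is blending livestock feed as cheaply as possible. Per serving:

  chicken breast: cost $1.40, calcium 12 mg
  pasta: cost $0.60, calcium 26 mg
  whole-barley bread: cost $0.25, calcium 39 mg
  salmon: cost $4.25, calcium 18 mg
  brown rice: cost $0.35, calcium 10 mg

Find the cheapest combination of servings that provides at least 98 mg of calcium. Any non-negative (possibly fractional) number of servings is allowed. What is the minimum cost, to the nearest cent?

Cost per mg of calcium: whole-barley bread $0.0064, pasta $0.0231, brown rice $0.0350, chicken breast $0.1167, salmon $0.2361.
With no serving limits, use only whole-barley bread: 98 mg / 39 mg = 2.513 servings × $0.25 = $0.63.

$0.63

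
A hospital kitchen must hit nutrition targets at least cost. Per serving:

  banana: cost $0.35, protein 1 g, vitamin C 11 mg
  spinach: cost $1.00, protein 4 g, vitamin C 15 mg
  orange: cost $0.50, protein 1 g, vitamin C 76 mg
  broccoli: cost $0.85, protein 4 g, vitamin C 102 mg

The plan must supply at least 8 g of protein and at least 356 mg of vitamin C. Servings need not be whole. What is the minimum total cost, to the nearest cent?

The cheapest plan sits at a corner of the feasible region — with two constraints it uses at most two foods.
banana only: max(8/1, 356/11) = 32.36 servings → $11.33.
spinach only: max(8/4, 356/15) = 23.73 servings → $23.73.
orange only: max(8/1, 356/76) = 8 servings → $4.00.
broccoli only: max(8/4, 356/102) = 3.49 servings → $2.97.
banana + spinach with both targets exact would need a negative amount; discard.
banana + orange with both tight: 3.877 servings and 4.123 servings → $3.42.
banana + broccoli with both targets exact would need a negative amount; discard.
spinach + orange with both tight: 0.872 servings and 4.512 servings → $3.13.
spinach + broccoli: intersection lies outside the first quadrant.
orange + broccoli with both tight: 3.01 servings and 1.248 servings → $2.57.
So the least-cost plan costs $2.57.

$2.57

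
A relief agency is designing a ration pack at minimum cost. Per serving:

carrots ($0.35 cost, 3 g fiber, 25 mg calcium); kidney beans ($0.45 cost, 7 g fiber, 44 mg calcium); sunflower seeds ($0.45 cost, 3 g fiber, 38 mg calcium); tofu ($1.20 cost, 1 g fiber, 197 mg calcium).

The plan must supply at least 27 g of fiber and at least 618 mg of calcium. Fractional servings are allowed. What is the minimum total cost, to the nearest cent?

Two binding constraints pin down two serving amounts, so the optimal mix uses at most two foods. The candidates are each food alone (scaled to the tighter of fiber/calcium) and each pair with both constraints tight.
carrots only: max(27/3, 618/25) = 24.72 servings → $8.65.
kidney beans only: max(27/7, 618/44) = 14.05 servings → $6.32.
sunflower seeds only: max(27/3, 618/38) = 16.26 servings → $7.32.
tofu only: max(27/1, 618/197) = 27 servings → $32.40.
carrots + kidney beans: the both-tight solution has a negative serving — not a feasible corner.
carrots + sunflower seeds with both targets exact would need a negative amount; discard.
carrots + tofu with both tight: 8.306 servings and 2.083 servings → $5.41.
kidney beans + sunflower seeds: the both-tight solution has a negative serving — not a feasible corner.
kidney beans + tofu with both tight: 3.521 servings and 2.351 servings → $4.41.
sunflower seeds + tofu with both tight: 8.501 servings and 1.497 servings → $5.62.
So the least-cost plan costs $4.41.

$4.41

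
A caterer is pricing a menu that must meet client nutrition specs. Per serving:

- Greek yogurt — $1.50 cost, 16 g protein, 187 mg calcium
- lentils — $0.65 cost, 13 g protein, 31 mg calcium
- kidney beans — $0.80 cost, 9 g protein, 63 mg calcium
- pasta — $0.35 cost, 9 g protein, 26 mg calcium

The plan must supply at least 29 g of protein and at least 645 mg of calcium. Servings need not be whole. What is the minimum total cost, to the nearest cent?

$5.17

Check every corner: each single food scaled to meet both minima, and each pair solved so both constraints bind.
Greek yogurt only: max(29/16, 645/187) = 3.449 servings → $5.17.
lentils only: max(29/13, 645/31) = 20.81 servings → $13.52.
kidney beans only: max(29/9, 645/63) = 10.24 servings → $8.19.
pasta only: max(29/9, 645/26) = 24.81 servings → $8.68.
Greek yogurt + lentils: intersection lies outside the first quadrant.
Greek yogurt + kidney beans with both targets exact would need a negative amount; discard.
Greek yogurt + pasta: the both-tight solution has a negative serving — not a feasible corner.
lentils + kidney beans: intersection lies outside the first quadrant.
lentils + pasta: the both-tight solution has a negative serving — not a feasible corner.
kidney beans + pasta: intersection lies outside the first quadrant.
The minimum over all feasible corners is $5.17.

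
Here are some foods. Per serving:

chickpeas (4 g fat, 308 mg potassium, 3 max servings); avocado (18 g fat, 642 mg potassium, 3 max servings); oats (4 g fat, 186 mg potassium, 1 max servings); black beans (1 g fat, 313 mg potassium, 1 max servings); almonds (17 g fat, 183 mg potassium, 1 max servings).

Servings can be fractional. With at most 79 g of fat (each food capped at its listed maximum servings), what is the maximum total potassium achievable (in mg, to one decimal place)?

Potassium per g fat: black beans 313, chickpeas 77, oats 46.5, avocado 35.67, almonds 10.76.
Take 1 serving of black beans: uses 1 g fat, +313.0 mg potassium (running total 313.0 mg).
Take 3 servings of chickpeas: uses 12 g fat, +924.0 mg potassium (running total 1237.0 mg).
Take 1 serving of oats: uses 4 g fat, +186.0 mg potassium (running total 1423.0 mg).
Take 3 servings of avocado: uses 54 g fat, +1926.0 mg potassium (running total 3349.0 mg).
Take 0.4706 servings of almonds: uses 8 g fat, +86.1 mg potassium (running total 3435.1 mg).
Greedy by best ratio exhausts the fat allowance optimally: 3435.1 mg.

3435.1 mg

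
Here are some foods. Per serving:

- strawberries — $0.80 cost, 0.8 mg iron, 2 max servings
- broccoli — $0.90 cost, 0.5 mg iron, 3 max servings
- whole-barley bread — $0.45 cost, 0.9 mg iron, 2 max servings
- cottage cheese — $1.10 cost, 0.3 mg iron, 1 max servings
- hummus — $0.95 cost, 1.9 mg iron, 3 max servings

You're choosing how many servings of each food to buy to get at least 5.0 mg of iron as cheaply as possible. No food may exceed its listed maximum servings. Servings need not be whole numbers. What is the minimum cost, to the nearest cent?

$2.50

Cost per mg of iron: whole-barley bread $0.5000, hummus $0.5000, strawberries $1.0000, broccoli $1.8000, cottage cheese $3.6667.
Take 2 servings of whole-barley bread: +1.8 mg iron for $0.90 (total $0.90, still need 3.2 mg).
Take 1.684 servings of hummus: +3.2 mg iron for $1.60 (total $2.50, still need 0.0 mg).
Greedy by cheapest-per-mg is optimal for a single linear constraint, so the minimum cost is $2.50.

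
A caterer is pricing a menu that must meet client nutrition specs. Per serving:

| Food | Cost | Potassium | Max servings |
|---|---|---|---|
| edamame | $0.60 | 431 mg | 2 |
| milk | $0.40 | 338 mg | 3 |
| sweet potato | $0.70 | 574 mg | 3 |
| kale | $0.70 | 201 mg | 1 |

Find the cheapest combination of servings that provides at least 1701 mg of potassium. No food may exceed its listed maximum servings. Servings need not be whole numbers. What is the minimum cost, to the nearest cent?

Cost per mg of potassium: milk $0.0012, sweet potato $0.0012, edamame $0.0014, kale $0.0035.
Take 3 servings of milk: +1014.0 mg potassium for $1.20 (total $1.20, still need 687.0 mg).
Take 1.197 servings of sweet potato: +687.0 mg potassium for $0.84 (total $2.04, still need 0.0 mg).
Filling from the cheapest source first is optimal under one linear minimum: $2.04.

$2.04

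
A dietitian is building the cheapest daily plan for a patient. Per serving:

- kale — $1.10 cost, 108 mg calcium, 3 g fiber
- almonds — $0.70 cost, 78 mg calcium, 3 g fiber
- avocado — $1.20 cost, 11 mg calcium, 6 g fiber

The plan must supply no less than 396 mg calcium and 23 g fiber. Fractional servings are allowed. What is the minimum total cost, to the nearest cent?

$5.09

This is a tiny linear program; its minimum lies at a vertex of the feasible set. List the vertices and price them.
kale only: max(396/108, 23/3) = 7.667 servings → $8.43.
almonds only: max(396/78, 23/3) = 7.667 servings → $5.37.
avocado only: max(396/11, 23/6) = 36 servings → $43.20.
kale + almonds with both targets exact would need a negative amount; discard.
kale + avocado with both tight: 3.452 servings and 2.107 servings → $6.33.
almonds + avocado with both tight: 4.88 servings and 1.393 servings → $5.09.
Cheapest feasible corner: $5.09.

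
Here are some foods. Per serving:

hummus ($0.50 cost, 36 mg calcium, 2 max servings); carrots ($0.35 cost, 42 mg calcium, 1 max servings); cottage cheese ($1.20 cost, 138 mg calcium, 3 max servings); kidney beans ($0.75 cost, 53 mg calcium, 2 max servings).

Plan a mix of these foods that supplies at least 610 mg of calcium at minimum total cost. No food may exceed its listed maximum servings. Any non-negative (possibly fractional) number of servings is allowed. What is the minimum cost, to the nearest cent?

Cost per mg of calcium: carrots $0.0083, cottage cheese $0.0087, hummus $0.0139, kidney beans $0.0142.
Take 1 serving of carrots: +42.0 mg calcium for $0.35 (total $0.35, still need 568.0 mg).
Take 3 servings of cottage cheese: +414.0 mg calcium for $3.60 (total $3.95, still need 154.0 mg).
Take 2 servings of hummus: +72.0 mg calcium for $1.00 (total $4.95, still need 82.0 mg).
Take 1.547 servings of kidney beans: +82.0 mg calcium for $1.16 (total $6.11, still need 0.0 mg).
Filling from the cheapest source first is optimal under one linear minimum: $6.11.

$6.11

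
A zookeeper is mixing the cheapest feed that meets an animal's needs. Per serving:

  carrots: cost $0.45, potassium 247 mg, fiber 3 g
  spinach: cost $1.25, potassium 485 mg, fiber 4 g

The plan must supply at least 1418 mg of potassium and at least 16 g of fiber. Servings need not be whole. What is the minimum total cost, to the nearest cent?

$2.58

An LP optimum is at a vertex; with two nutrient constraints at most two foods are used. Check each candidate.
carrots only: max(1418/247, 16/3) = 5.741 servings → $2.58.
spinach only: max(1418/485, 16/4) = 4 servings → $5.00.
carrots + spinach with both tight: 4.471 servings and 0.6467 servings → $2.82.
The minimum over all feasible corners is $2.58.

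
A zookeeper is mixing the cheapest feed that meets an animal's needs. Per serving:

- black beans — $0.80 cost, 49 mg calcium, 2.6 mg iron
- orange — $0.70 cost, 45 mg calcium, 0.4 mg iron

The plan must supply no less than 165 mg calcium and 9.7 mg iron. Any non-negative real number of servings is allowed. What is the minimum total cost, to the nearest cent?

$2.98

black beans only: max(165/49, 9.7/2.6) = 3.731 servings → $2.98.
orange only: max(165/45, 9.7/0.4) = 24.25 servings → $16.98.
black beans + orange: intersection lies outside the first quadrant.
Cheapest feasible corner: $2.98.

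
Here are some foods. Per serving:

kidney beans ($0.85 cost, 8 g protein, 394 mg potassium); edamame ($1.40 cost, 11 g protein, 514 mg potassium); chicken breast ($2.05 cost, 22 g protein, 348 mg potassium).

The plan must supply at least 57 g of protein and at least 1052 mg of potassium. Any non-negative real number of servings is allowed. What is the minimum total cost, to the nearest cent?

$5.37

This is a tiny linear program; its minimum lies at a vertex of the feasible set. List the vertices and price them.
kidney beans only: max(57/8, 1052/394) = 7.125 servings → $6.06.
edamame only: max(57/11, 1052/514) = 5.182 servings → $7.25.
chicken breast only: max(57/22, 1052/348) = 3.023 servings → $6.20.
kidney beans + edamame with both targets exact would need a negative amount; discard.
kidney beans + chicken breast with both tight: 0.5622 servings and 2.386 servings → $5.37.
edamame + chicken breast with both tight: 0.4422 servings and 2.37 servings → $5.48.
The minimum over all feasible corners is $5.37.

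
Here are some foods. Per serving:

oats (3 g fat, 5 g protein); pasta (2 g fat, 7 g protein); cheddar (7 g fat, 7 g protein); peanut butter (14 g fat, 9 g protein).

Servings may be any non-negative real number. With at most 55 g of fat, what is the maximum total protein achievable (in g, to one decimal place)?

Protein per g fat: pasta 3.5, oats 1.667, cheddar 1, peanut butter 0.6429.
With no serving limits, spend the whole fat allowance on pasta: 55 g / 2 g × 7 g = 192.5 g.

192.5 g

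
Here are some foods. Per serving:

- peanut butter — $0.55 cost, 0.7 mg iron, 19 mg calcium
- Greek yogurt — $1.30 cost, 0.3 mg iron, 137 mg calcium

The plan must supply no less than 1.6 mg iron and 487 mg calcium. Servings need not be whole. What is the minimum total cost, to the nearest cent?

The cheapest plan sits at a corner of the feasible region — with two constraints it uses at most two foods.
peanut butter only: max(1.6/0.7, 487/19) = 25.63 servings → $14.10.
Greek yogurt only: max(1.6/0.3, 487/137) = 5.333 servings → $6.93.
peanut butter + Greek yogurt with both tight: 0.8104 servings and 3.442 servings → $4.92.
So the least-cost plan costs $4.92.

$4.92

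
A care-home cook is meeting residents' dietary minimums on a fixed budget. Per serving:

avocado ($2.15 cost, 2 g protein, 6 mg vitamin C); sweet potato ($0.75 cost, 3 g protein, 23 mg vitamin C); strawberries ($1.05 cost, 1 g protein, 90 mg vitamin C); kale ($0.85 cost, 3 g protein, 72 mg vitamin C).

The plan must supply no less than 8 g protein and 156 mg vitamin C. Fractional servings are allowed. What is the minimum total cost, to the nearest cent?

$2.19

Minimising a linear cost over {protein ≥ 8, vitamin C ≥ 156, servings ≥ 0} — the optimum is at a vertex, using one or two foods.
avocado only: max(8/2, 156/6) = 26 servings → $55.90.
sweet potato only: max(8/3, 156/23) = 6.783 servings → $5.09.
strawberries only: max(8/1, 156/90) = 8 servings → $8.40.
kale only: max(8/3, 156/72) = 2.667 servings → $2.27.
avocado + sweet potato: the both-tight solution has a negative serving — not a feasible corner.
avocado + strawberries with both tight: 3.241 servings and 1.517 servings → $8.56.
avocado + kale with both tight: 0.8571 servings and 2.095 servings → $3.62.
sweet potato + strawberries with both tight: 2.283 servings and 1.15 servings → $2.92.
sweet potato + kale with both tight: 0.7347 servings and 1.932 servings → $2.19.
strawberries + kale: intersection lies outside the first quadrant.
The minimum over all feasible corners is $2.19.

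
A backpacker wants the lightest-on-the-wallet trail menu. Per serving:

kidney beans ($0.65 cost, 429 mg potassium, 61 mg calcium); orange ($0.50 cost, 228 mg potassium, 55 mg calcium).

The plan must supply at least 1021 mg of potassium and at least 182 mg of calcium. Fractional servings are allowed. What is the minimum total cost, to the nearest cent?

$1.80

Minimising a linear cost over {potassium ≥ 1021, calcium ≥ 182, servings ≥ 0} — the optimum is at a vertex, using one or two foods.
kidney beans only: max(1021/429, 182/61) = 2.984 servings → $1.94.
orange only: max(1021/228, 182/55) = 4.478 servings → $2.24.
kidney beans + orange with both tight: 1.513 servings and 1.631 servings → $1.80.
So the least-cost plan costs $1.80.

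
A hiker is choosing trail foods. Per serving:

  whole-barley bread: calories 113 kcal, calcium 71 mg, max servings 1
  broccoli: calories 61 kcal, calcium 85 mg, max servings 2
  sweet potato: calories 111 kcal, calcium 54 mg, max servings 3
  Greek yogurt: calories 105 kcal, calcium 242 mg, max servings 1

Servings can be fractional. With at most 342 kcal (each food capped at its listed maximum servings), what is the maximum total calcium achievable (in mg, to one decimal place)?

484.0 mg

Calcium per kcal: Greek yogurt 2.305, broccoli 1.393, whole-barley bread 0.6283, sweet potato 0.4865.
Take 1 serving of Greek yogurt: uses 105 kcal, +242.0 mg calcium (running total 242.0 mg).
Take 2 servings of broccoli: uses 122 kcal, +170.0 mg calcium (running total 412.0 mg).
Take 1 serving of whole-barley bread: uses 113 kcal, +71.0 mg calcium (running total 483.0 mg).
Take 0.01802 servings of sweet potato: uses 2 kcal, +1.0 mg calcium (running total 484.0 mg).
Filling greedily by calcium-per-kcal is optimal for one linear limit, giving 484.0 mg.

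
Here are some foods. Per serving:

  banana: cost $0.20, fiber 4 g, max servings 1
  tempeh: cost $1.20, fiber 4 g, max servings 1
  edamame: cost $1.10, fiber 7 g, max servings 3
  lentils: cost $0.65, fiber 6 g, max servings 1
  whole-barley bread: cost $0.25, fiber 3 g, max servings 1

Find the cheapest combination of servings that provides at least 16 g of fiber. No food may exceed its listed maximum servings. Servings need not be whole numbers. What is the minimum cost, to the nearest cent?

Cost per g of fiber: banana $0.0500, whole-barley bread $0.0833, lentils $0.1083, edamame $0.1571, tempeh $0.3000.
Take 1 serving of banana: +4.0 g fiber for $0.20 (total $0.20, still need 12.0 g).
Take 1 serving of whole-barley bread: +3.0 g fiber for $0.25 (total $0.45, still need 9.0 g).
Take 1 serving of lentils: +6.0 g fiber for $0.65 (total $1.10, still need 3.0 g).
Take 0.4286 servings of edamame: +3.0 g fiber for $0.47 (total $1.57, still need 0.0 g).
Filling from the cheapest source first is optimal under one linear minimum: $1.57.

$1.57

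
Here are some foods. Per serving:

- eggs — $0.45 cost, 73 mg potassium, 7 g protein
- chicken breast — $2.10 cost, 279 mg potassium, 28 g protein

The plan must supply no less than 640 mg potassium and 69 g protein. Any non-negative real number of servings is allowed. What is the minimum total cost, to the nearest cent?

Compare the cost at each extreme point of the feasible region.
eggs only: max(640/73, 69/7) = 9.857 servings → $4.44.
chicken breast only: max(640/279, 69/28) = 2.464 servings → $5.17.
eggs + chicken breast: intersection lies outside the first quadrant.
So the least-cost plan costs $4.44.

$4.44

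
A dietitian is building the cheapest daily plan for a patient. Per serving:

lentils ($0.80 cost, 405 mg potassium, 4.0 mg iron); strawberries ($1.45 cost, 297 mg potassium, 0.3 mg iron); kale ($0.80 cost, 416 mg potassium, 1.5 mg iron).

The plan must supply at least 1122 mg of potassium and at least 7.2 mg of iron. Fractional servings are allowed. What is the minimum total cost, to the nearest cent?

The cheapest plan sits at a corner of the feasible region — with two constraints it uses at most two foods.
lentils only: max(1122/405, 7.2/4.0) = 2.77 servings → $2.22.
strawberries only: max(1122/297, 7.2/0.3) = 24 servings → $34.80.
kale only: max(1122/416, 7.2/1.5) = 4.8 servings → $3.84.
lentils + strawberries with both tight: 1.689 servings and 1.474 servings → $3.49.
lentils + kale with both tight: 1.242 servings and 1.488 servings → $2.18.
strawberries + kale with both targets exact would need a negative amount; discard.
So the least-cost plan costs $2.18.

$2.18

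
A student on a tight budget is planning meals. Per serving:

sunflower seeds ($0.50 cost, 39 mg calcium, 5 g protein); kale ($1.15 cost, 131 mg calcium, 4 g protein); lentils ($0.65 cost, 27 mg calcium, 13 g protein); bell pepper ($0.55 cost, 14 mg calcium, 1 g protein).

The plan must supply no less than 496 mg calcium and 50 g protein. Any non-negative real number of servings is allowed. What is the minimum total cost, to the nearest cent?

$5.54

For a min-cost LP with two ≥-constraints, a basic feasible solution has at most two positive variables.
sunflower seeds only: max(496/39, 50/5) = 12.72 servings → $6.36.
kale only: max(496/131, 50/4) = 12.5 servings → $14.38.
lentils only: max(496/27, 50/13) = 18.37 servings → $11.94.
bell pepper only: max(496/14, 50/1) = 50 servings → $27.50.
sunflower seeds + kale with both tight: 9.15 servings and 1.062 servings → $5.80.
sunflower seeds + lentils: intersection lies outside the first quadrant.
sunflower seeds + bell pepper with both tight: 6.581 servings and 17.1 servings → $12.69.
kale + lentils with both tight: 3.196 servings and 2.863 servings → $5.54.
kale + bell pepper with both targets exact would need a negative amount; discard.
lentils + bell pepper with both tight: 1.316 servings and 32.89 servings → $18.95.
So the least-cost plan costs $5.54.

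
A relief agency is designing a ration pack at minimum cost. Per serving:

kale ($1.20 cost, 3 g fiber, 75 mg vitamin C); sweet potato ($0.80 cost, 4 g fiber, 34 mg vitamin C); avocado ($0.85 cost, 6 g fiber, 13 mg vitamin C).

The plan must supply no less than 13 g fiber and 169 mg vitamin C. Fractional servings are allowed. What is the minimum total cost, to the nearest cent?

$3.31

This is a tiny linear program; its minimum lies at a vertex of the feasible set. List the vertices and price them.
kale only: max(13/3, 169/75) = 4.333 servings → $5.20.
sweet potato only: max(13/4, 169/34) = 4.971 servings → $3.98.
avocado only: max(13/6, 169/13) = 13 servings → $11.05.
kale + sweet potato with both tight: 1.182 servings and 2.364 servings → $3.31.
kale + avocado with both tight: 2.056 servings and 1.139 servings → $3.44.
sweet potato + avocado: intersection lies outside the first quadrant.
The minimum over all feasible corners is $3.31.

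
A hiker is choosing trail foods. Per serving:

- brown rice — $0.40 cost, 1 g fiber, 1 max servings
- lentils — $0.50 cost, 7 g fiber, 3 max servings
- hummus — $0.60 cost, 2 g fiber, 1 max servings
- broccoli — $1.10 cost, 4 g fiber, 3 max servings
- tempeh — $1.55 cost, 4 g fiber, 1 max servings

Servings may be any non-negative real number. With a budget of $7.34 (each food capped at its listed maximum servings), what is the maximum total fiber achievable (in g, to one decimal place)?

Fiber per dollar: lentils 14, broccoli 3.636, hummus 3.333, tempeh 2.581, brown rice 2.5.
Take 3 servings of lentils: spends $1.50, +21.0 g fiber (running total 21.0 g).
Take 3 servings of broccoli: spends $3.30, +12.0 g fiber (running total 33.0 g).
Take 1 serving of hummus: spends $0.60, +2.0 g fiber (running total 35.0 g).
Take 1 serving of tempeh: spends $1.55, +4.0 g fiber (running total 39.0 g).
Take 0.975 servings of brown rice: spends $0.39, +1.0 g fiber (running total 40.0 g).
Greedy by best ratio exhausts the cost allowance optimally: 40.0 g.

40.0 g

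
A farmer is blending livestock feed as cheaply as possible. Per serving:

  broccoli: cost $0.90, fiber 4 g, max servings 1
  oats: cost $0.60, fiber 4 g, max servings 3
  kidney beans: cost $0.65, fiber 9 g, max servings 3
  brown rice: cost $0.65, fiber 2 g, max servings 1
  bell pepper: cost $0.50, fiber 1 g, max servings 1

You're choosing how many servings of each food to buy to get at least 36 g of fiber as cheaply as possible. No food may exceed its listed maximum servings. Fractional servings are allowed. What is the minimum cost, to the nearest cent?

$3.30

Cost per g of fiber: kidney beans $0.0722, oats $0.1500, broccoli $0.2250, brown rice $0.3250, bell pepper $0.5000.
Take 3 servings of kidney beans: +27.0 g fiber for $1.95 (total $1.95, still need 9.0 g).
Take 2.25 servings of oats: +9.0 g fiber for $1.35 (total $3.30, still need 0.0 g).
Filling from the cheapest source first is optimal under one linear minimum: $3.30.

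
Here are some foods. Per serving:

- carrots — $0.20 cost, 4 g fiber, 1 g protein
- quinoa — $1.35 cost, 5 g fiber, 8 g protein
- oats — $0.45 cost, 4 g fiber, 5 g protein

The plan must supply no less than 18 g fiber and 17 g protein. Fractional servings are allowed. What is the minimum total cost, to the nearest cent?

Minimising a linear cost over {fiber ≥ 18, protein ≥ 17, servings ≥ 0} — the optimum is at a vertex, using one or two foods.
carrots only: max(18/4, 17/1) = 17 servings → $3.40.
quinoa only: max(18/5, 17/8) = 3.6 servings → $4.86.
oats only: max(18/4, 17/5) = 4.5 servings → $2.02.
carrots + quinoa with both tight: 2.185 servings and 1.852 servings → $2.94.
carrots + oats with both tight: 1.375 servings and 3.125 servings → $1.68.
quinoa + oats with both targets exact would need a negative amount; discard.
So the least-cost plan costs $1.68.

$1.68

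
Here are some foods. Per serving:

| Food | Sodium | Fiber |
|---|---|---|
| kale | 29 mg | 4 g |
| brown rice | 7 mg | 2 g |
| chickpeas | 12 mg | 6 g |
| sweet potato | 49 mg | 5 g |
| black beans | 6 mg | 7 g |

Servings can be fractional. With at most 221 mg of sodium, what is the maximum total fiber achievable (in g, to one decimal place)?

257.8 g

Fiber per mg sodium: black beans 1.167, chickpeas 0.5, brown rice 0.2857, kale 0.1379, sweet potato 0.102.
With no serving limits, spend the whole sodium allowance on black beans: 221 mg / 6 mg × 7 g = 257.8 g.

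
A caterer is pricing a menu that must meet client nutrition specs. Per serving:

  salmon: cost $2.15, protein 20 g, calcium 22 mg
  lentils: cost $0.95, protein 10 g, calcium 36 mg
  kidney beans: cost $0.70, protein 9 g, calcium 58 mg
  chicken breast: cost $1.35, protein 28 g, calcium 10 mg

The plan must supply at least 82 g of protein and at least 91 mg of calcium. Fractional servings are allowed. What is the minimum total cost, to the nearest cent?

$4.25

salmon only: max(82/20, 91/22) = 4.136 servings → $8.89.
lentils only: max(82/10, 91/36) = 8.2 servings → $7.79.
kidney beans only: max(82/9, 91/58) = 9.111 servings → $6.38.
chicken breast only: max(82/28, 91/10) = 9.1 servings → $12.29.
salmon + lentils with both tight: 4.084 servings and 0.032 servings → $8.81.
salmon + kidney beans with both tight: 4.093 servings and 0.01663 servings → $8.81.
salmon + chicken breast with both targets exact would need a negative amount; discard.
lentils + kidney beans with both targets exact would need a negative amount; discard.
lentils + chicken breast with both tight: 1.903 servings and 2.249 servings → $4.84.
kidney beans + chicken breast with both tight: 1.126 servings and 2.566 servings → $4.25.
So the least-cost plan costs $4.25.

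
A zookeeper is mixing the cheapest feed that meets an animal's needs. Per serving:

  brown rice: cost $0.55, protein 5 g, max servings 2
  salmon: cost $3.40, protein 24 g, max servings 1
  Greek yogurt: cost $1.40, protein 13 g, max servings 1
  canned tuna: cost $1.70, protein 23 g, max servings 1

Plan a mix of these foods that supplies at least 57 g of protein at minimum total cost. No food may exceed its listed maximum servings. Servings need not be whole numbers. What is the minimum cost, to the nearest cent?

Cost per g of protein: canned tuna $0.0739, Greek yogurt $0.1077, brown rice $0.1100, salmon $0.1417.
Take 1 serving of canned tuna: +23.0 g protein for $1.70 (total $1.70, still need 34.0 g).
Take 1 serving of Greek yogurt: +13.0 g protein for $1.40 (total $3.10, still need 21.0 g).
Take 2 servings of brown rice: +10.0 g protein for $1.10 (total $4.20, still need 11.0 g).
Take 0.4583 servings of salmon: +11.0 g protein for $1.56 (total $5.76, still need 0.0 g).
Filling from the cheapest source first is optimal under one linear minimum: $5.76.

$5.76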